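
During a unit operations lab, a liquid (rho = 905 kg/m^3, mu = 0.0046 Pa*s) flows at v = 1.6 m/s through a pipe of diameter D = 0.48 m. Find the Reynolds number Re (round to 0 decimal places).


Re = rho * v * D / mu
Re = 905 * 1.6 * 0.48 / 0.0046
Re = 695.04 / 0.0046
Re = 151096


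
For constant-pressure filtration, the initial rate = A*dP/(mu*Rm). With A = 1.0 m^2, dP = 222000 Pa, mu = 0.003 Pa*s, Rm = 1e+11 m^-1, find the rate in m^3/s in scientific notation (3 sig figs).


rate = A * dP / (mu * Rm)
rate = 1.0 * 222000 / (0.003 * 1e+11)
rate = 222000.0 / 3.000e+08
rate = 7.40e-04 m^3/s


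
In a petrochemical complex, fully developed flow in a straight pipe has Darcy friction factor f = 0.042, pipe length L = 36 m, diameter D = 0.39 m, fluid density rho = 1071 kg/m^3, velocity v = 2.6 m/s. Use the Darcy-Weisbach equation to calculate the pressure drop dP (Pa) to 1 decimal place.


dP = f * (L/D) * (rho*v^2/2)
dP = 0.042 * (36/0.39) * (1071*2.6^2/2)
L/D = 92.30769231
rho*v^2/2 = 1071*6.76/2 = 3619.98
dP = 0.042 * 92.30769231 * 3619.98
dP = 14034.4 Pa


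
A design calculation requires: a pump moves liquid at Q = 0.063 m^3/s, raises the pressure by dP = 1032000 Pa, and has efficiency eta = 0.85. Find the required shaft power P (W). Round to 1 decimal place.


P = Q * dP / eta
P = 0.063 * 1032000 / 0.85
P = 65016.0 / 0.85
P = 76489.4 W


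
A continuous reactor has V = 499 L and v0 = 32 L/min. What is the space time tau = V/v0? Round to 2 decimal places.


tau = V / v0
tau = 499 / 32
tau = 15.59 min


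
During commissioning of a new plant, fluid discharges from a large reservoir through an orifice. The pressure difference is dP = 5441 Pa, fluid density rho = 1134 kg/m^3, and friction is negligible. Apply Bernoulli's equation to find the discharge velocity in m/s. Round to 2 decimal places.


v = sqrt(2*dP/rho)
v = sqrt(2*5441/1134)
v = sqrt(9.59612)
v = 3.10 m/s


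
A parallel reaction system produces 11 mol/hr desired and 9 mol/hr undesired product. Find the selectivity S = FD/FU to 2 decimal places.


S = desired product rate / undesired product rate
S = 11 / 9
S = 1.22


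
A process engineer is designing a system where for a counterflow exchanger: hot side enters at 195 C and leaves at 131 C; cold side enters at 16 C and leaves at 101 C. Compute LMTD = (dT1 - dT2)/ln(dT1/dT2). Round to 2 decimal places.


dT1 = Th_in - Tc_out = 195 - 101 = 94
dT2 = Th_out - Tc_in = 131 - 16 = 115
LMTD = (dT1 - dT2) / ln(dT1/dT2)
LMTD = (94 - 115) / ln(94/115)
LMTD = 104.15 K


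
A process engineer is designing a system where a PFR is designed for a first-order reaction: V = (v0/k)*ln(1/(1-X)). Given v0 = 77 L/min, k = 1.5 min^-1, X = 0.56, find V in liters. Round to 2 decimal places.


V = (v0/k) * ln(1/(1-X))
V = (77/1.5) * ln(1/(1-0.56))
V = 51.333333 * ln(2.272727)
V = 51.333333 * 0.82098
V = 42.14 L


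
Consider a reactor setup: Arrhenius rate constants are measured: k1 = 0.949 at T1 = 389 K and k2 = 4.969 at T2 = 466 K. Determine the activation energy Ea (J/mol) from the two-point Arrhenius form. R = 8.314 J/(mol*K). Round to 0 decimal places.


Ea = R * ln(k2/k1) / (1/T1 - 1/T2)
ln(k2/k1) = ln(4.969/0.949) = 1.6555651
1/T1 - 1/T2 = 1/389 - 1/466 = 0.000424771341
Ea = 8.314 * 1.6555651 / 0.000424771341
Ea = 32404 J/mol


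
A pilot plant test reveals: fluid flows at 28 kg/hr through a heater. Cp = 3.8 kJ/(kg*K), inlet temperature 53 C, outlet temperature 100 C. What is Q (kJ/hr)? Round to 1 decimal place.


Q = m_dot * Cp * (T2 - T1)
Q = 28 * 3.8 * (100 - 53)
Q = 28 * 3.8 * 47
Q = 5000.8 kJ/hr


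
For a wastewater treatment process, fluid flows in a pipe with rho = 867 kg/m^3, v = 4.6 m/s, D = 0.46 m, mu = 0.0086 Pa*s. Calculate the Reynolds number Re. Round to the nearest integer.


Re = rho * v * D / mu
Re = 867 * 4.6 * 0.46 / 0.0086
Re = 1834.572 / 0.0086
Re = 213322


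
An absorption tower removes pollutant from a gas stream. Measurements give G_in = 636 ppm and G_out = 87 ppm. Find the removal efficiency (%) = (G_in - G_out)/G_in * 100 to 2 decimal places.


Efficiency = (G_in - G_out) / G_in * 100%
Efficiency = (636 - 87) / 636 * 100
Efficiency = 549 / 636 * 100
Efficiency = 86.32%


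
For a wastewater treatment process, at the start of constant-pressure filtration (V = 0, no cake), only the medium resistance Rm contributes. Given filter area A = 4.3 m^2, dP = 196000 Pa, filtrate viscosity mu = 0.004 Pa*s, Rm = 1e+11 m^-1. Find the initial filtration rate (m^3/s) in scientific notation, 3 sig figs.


rate = A * dP / (mu * Rm)
rate = 4.3 * 196000 / (0.004 * 1e+11)
rate = 842800.0 / 4.000e+08
rate = 2.11e-03 m^3/s


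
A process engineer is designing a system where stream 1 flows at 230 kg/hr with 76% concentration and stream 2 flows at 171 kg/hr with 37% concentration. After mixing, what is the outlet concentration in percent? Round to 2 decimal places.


Mass balance on solute: F1*x1 + F2*x2 = F3*x3
F3 = F1 + F2 = 230 + 171 = 401 kg/hr
x3 = (F1*x1 + F2*x2)/F3
x3 = (230*0.76 + 171*0.37) / 401
x3 = 59.37%


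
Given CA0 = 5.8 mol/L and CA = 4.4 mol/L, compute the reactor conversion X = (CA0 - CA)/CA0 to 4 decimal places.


X = (CA0 - CA) / CA0
X = (5.8 - 4.4) / 5.8
X = 1.4 / 5.8
X = 0.2414


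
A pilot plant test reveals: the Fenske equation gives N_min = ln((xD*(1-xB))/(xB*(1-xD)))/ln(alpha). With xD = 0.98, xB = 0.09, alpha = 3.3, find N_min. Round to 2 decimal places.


N_min = ln((xD*(1-xB))/(xB*(1-xD))) / ln(alpha)
Numerator inside ln: 0.8918 / 0.0018 = 495.444444
ln(495.444444) = 6.205455
ln(alpha) = ln(3.3) = 1.193922
N_min = 6.205455 / 1.193922 = 5.20


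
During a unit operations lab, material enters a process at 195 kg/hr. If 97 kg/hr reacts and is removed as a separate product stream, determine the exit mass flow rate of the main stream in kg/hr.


Steady-state mass balance on the main outlet: F_out = F_in - F_removed
F_out = 195 - 97
F_out = 98 kg/hr


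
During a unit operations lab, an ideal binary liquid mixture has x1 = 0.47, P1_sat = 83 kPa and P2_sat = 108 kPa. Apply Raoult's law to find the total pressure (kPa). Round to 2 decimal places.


P = x1*P1_sat + x2*P2_sat
x2 = 1 - x1 = 1 - 0.47 = 0.53
P = 0.47*83 + 0.53*108
P = 39.01 + 57.24
P = 96.25 kPa


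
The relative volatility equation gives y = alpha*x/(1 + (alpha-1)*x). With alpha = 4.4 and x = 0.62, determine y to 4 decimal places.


y = alpha*x / (1 + (alpha-1)*x)
y = 4.4*0.62 / (1 + (4.4-1)*0.62)
y = 2.728 / (1 + 2.108)
y = 2.728 / 3.108
y = 0.8777


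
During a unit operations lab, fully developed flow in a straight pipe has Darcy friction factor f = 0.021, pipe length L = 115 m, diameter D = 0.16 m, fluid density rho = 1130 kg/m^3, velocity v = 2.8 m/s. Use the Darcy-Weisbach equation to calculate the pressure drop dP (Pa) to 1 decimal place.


dP = f * (L/D) * (rho*v^2/2)
dP = 0.021 * (115/0.16) * (1130*2.8^2/2)
L/D = 718.75
rho*v^2/2 = 1130*7.84/2 = 4429.6
dP = 0.021 * 718.75 * 4429.6
dP = 66859.3 Pa


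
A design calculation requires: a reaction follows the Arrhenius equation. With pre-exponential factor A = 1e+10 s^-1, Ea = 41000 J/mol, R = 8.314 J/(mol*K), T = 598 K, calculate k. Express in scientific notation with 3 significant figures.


k = A * exp(-Ea/(R*T))
k = 1e+10 * exp(-41000 / (8.314 * 598))
k = 1e+10 * exp(-8.246557)
k = 2.62e+06


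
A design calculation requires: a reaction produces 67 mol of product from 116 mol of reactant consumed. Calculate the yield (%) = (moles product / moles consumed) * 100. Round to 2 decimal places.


Yield = (moles product / moles consumed) * 100%
Yield = (67 / 116) * 100
Yield = 0.5776 * 100
Yield = 57.76%


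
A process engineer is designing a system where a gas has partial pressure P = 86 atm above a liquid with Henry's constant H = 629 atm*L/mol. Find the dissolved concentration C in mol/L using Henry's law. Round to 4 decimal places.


C = P / H
C = 86 / 629
C = 0.1367 mol/L


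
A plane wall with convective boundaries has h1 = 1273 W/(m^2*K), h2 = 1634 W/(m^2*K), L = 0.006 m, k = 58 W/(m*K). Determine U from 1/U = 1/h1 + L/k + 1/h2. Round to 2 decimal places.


1/U = 1/h1 + L/k + 1/h2
1/U = 1/1273 + 0.006/58 + 1/1634
1/U = 0.000785546 + 0.0001034483 + 0.0006119951
1/U = 0.0015009894
U = 666.23 W/(m^2*K)


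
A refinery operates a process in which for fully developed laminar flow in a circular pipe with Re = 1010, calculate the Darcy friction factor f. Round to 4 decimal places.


f = 64 / Re
f = 64 / 1010
f = 0.0634


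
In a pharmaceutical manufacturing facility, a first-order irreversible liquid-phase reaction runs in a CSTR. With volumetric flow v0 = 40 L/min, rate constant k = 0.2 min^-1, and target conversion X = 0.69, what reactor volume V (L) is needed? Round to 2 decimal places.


V = v0 * X / (k * (1 - X))
V = 40 * 0.69 / (0.2 * (1 - 0.69))
V = 27.6 / (0.2 * 0.31)
V = 27.6 / 0.062
V = 445.16 L


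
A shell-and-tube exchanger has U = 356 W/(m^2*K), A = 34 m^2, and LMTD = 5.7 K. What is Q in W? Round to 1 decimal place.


Q = U * A * LMTD
Q = 356 * 34 * 5.7
Q = 68992.8 W


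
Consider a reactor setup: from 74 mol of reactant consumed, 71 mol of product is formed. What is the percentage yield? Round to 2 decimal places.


Yield = (moles product / moles consumed) * 100%
Yield = (71 / 74) * 100
Yield = 0.9595 * 100
Yield = 95.95%


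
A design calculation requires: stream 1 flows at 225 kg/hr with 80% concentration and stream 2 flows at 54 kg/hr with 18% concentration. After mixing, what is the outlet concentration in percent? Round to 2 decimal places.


Mass balance on solute: F1*x1 + F2*x2 = F3*x3
F3 = F1 + F2 = 225 + 54 = 279 kg/hr
x3 = (F1*x1 + F2*x2)/F3
x3 = (225*0.8 + 54*0.18) / 279
x3 = 68.00%


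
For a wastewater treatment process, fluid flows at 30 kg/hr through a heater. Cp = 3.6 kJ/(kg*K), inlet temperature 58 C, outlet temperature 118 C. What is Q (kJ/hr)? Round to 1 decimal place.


Q = m_dot * Cp * (T2 - T1)
Q = 30 * 3.6 * (118 - 58)
Q = 30 * 3.6 * 60
Q = 6480.0 kJ/hr


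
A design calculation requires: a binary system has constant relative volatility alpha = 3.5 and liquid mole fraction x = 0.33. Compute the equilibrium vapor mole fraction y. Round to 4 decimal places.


y = alpha*x / (1 + (alpha-1)*x)
y = 3.5*0.33 / (1 + (3.5-1)*0.33)
y = 1.155 / (1 + 0.825)
y = 1.155 / 1.825
y = 0.6329


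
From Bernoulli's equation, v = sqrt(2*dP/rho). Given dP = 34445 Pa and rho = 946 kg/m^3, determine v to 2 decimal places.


v = sqrt(2*dP/rho)
v = sqrt(2*34445/946)
v = sqrt(72.82241)
v = 8.53 m/s


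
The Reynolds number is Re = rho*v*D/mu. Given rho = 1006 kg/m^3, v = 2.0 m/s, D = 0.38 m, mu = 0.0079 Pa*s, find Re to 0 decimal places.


Re = rho * v * D / mu
Re = 1006 * 2.0 * 0.38 / 0.0079
Re = 764.56 / 0.0079
Re = 96780


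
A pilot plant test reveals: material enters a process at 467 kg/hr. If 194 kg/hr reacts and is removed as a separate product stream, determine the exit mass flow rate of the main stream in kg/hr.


Steady-state mass balance on the main outlet: F_out = F_in - F_removed
F_out = 467 - 194
F_out = 273 kg/hr


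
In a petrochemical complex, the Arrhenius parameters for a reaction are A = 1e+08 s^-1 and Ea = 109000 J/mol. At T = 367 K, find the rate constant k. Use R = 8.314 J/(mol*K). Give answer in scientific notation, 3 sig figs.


k = A * exp(-Ea/(R*T))
k = 1e+08 * exp(-109000 / (8.314 * 367))
k = 1e+08 * exp(-35.723205)
k = 3.06e-08


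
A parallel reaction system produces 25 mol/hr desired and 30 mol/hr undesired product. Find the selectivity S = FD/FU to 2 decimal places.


S = desired product rate / undesired product rate
S = 25 / 30
S = 0.83


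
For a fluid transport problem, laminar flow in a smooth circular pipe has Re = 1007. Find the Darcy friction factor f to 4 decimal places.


f = 64 / Re
f = 64 / 1007
f = 0.0636


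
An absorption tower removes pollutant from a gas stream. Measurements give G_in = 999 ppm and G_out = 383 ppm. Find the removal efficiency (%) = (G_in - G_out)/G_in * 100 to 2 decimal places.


Efficiency = (G_in - G_out) / G_in * 100%
Efficiency = (999 - 383) / 999 * 100
Efficiency = 616 / 999 * 100
Efficiency = 61.66%


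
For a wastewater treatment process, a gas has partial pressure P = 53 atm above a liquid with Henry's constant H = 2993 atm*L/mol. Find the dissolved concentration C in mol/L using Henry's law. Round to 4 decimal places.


C = P / H
C = 53 / 2993
C = 0.0177 mol/L


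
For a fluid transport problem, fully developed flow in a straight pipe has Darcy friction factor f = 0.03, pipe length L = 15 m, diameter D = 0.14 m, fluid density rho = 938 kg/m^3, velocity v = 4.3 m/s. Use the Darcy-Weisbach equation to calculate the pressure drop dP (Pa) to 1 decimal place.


dP = f * (L/D) * (rho*v^2/2)
dP = 0.03 * (15/0.14) * (938*4.3^2/2)
L/D = 107.14285714
rho*v^2/2 = 938*18.49/2 = 8671.81
dP = 0.03 * 107.14285714 * 8671.81
dP = 27873.7 Pa


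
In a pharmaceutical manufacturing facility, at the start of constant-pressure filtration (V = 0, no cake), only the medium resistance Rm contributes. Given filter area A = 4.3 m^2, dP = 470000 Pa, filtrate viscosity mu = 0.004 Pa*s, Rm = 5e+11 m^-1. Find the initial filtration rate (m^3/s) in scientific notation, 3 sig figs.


rate = A * dP / (mu * Rm)
rate = 4.3 * 470000 / (0.004 * 5e+11)
rate = 2021000.0 / 2.000e+09
rate = 1.01e-03 m^3/s


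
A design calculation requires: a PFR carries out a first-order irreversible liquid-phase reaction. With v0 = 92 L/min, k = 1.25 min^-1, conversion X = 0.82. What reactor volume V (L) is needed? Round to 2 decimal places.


V = (v0/k) * ln(1/(1-X))
V = (92/1.25) * ln(1/(1-0.82))
V = 73.6 * ln(5.555556)
V = 73.6 * 1.714799
V = 126.21 L


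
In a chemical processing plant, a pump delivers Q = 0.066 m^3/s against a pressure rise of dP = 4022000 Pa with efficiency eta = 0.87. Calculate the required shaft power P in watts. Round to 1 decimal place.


P = Q * dP / eta
P = 0.066 * 4022000 / 0.87
P = 265452.0 / 0.87
P = 305117.2 W


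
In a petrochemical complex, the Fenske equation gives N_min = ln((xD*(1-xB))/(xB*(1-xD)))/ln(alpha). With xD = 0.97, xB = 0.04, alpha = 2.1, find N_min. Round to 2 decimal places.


N_min = ln((xD*(1-xB))/(xB*(1-xD))) / ln(alpha)
Numerator inside ln: 0.9312 / 0.0012 = 776.0
ln(776.0) = 6.654153
ln(alpha) = ln(2.1) = 0.741937
N_min = 6.654153 / 0.741937 = 8.97


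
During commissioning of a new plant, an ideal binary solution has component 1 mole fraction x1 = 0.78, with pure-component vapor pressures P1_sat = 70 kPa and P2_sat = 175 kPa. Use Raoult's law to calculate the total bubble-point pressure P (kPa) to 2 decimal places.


P = x1*P1_sat + x2*P2_sat
x2 = 1 - x1 = 1 - 0.78 = 0.22
P = 0.78*70 + 0.22*175
P = 54.6 + 38.5
P = 93.10 kPa


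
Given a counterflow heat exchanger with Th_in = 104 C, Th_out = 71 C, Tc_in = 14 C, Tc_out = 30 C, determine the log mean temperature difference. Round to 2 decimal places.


dT1 = Th_in - Tc_out = 104 - 30 = 74
dT2 = Th_out - Tc_in = 71 - 14 = 57
LMTD = (dT1 - dT2) / ln(dT1/dT2)
LMTD = (74 - 57) / ln(74/57)
LMTD = 65.13 K


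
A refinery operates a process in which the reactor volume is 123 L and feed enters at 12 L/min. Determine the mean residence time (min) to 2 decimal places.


tau = V / v0
tau = 123 / 12
tau = 10.25 min


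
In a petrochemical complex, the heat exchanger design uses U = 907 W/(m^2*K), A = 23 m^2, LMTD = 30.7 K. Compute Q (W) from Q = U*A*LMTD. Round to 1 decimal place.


Q = U * A * LMTD
Q = 907 * 23 * 30.7
Q = 640432.7 W


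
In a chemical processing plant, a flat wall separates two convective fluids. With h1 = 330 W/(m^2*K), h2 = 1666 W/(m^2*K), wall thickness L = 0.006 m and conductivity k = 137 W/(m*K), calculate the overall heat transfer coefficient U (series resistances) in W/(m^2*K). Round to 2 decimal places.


1/U = 1/h1 + L/k + 1/h2
1/U = 1/330 + 0.006/137 + 1/1666
1/U = 0.003030303 + 4.37956e-05 + 0.0006002401
1/U = 0.0036743387
U = 272.16 W/(m^2*K)


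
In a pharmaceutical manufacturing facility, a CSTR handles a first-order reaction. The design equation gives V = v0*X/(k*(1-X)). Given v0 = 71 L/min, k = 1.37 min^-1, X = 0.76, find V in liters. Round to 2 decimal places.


V = v0 * X / (k * (1 - X))
V = 71 * 0.76 / (1.37 * (1 - 0.76))
V = 53.96 / (1.37 * 0.24)
V = 53.96 / 0.3288
V = 164.11 L


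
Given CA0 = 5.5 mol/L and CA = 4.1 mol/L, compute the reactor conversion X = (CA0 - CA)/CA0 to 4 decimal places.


X = (CA0 - CA) / CA0
X = (5.5 - 4.1) / 5.5
X = 1.4 / 5.5
X = 0.2545


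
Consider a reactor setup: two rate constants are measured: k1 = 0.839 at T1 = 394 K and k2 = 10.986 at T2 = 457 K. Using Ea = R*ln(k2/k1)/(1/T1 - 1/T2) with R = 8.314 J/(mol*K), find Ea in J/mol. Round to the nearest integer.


Ea = R * ln(k2/k1) / (1/T1 - 1/T2)
ln(k2/k1) = ln(10.986/0.839) = 2.5721663
1/T1 - 1/T2 = 1/394 - 1/457 = 0.000349887259
Ea = 8.314 * 2.5721663 / 0.000349887259
Ea = 61120 J/mol


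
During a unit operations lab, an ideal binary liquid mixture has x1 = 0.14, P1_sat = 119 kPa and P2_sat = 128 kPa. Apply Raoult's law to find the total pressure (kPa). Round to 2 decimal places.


P = x1*P1_sat + x2*P2_sat
x2 = 1 - x1 = 1 - 0.14 = 0.86
P = 0.14*119 + 0.86*128
P = 16.66 + 110.08
P = 126.74 kPa


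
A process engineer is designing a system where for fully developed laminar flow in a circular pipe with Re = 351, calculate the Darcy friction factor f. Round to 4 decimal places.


f = 64 / Re
f = 64 / 351
f = 0.1823


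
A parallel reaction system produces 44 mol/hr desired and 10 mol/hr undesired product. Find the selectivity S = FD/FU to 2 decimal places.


S = desired product rate / undesired product rate
S = 44 / 10
S = 4.40


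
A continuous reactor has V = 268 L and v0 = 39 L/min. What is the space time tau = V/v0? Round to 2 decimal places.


tau = V / v0
tau = 268 / 39
tau = 6.87 min


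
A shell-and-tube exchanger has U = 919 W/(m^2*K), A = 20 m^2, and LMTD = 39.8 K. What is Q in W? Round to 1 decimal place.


Q = U * A * LMTD
Q = 919 * 20 * 39.8
Q = 731524.0 W


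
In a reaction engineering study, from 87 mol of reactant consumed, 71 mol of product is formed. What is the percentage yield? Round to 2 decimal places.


Yield = (moles product / moles consumed) * 100%
Yield = (71 / 87) * 100
Yield = 0.8161 * 100
Yield = 81.61%


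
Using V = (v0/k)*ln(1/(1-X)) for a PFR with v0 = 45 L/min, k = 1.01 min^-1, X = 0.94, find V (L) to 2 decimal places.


V = (v0/k) * ln(1/(1-X))
V = (45/1.01) * ln(1/(1-0.94))
V = 44.554455 * ln(16.666667)
V = 44.554455 * 2.813411
V = 125.35 L


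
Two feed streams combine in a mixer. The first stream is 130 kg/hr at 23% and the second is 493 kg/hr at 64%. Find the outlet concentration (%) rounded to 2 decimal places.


Mass balance on solute: F1*x1 + F2*x2 = F3*x3
F3 = F1 + F2 = 130 + 493 = 623 kg/hr
x3 = (F1*x1 + F2*x2)/F3
x3 = (130*0.23 + 493*0.64) / 623
x3 = 55.44%


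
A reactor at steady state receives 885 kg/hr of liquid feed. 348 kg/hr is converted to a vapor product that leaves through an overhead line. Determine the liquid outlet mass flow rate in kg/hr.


Steady-state mass balance on the main outlet: F_out = F_in - F_removed
F_out = 885 - 348
F_out = 537 kg/hr


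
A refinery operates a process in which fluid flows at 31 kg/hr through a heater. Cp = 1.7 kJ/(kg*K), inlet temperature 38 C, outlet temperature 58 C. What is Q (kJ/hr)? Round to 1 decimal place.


Q = m_dot * Cp * (T2 - T1)
Q = 31 * 1.7 * (58 - 38)
Q = 31 * 1.7 * 20
Q = 1054.0 kJ/hr


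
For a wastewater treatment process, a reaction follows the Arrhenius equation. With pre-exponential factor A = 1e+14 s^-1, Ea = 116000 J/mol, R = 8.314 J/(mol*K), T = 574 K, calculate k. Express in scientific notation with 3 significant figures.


k = A * exp(-Ea/(R*T))
k = 1e+14 * exp(-116000 / (8.314 * 574))
k = 1e+14 * exp(-24.307264)
k = 2.78e+03


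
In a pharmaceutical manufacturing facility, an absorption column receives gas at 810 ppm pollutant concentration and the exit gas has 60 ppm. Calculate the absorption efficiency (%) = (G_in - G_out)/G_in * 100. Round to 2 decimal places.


Efficiency = (G_in - G_out) / G_in * 100%
Efficiency = (810 - 60) / 810 * 100
Efficiency = 750 / 810 * 100
Efficiency = 92.59%


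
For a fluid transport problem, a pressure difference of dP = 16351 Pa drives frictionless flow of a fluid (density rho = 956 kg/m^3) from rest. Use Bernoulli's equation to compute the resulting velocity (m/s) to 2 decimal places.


v = sqrt(2*dP/rho)
v = sqrt(2*16351/956)
v = sqrt(34.207113)
v = 5.85 m/s


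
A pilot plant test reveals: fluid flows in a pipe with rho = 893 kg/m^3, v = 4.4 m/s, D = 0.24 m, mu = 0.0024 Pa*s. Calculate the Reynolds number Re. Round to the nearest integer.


Re = rho * v * D / mu
Re = 893 * 4.4 * 0.24 / 0.0024
Re = 943.008 / 0.0024
Re = 392920


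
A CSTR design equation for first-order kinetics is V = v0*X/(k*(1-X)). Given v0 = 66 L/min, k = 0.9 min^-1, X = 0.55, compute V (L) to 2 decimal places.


V = v0 * X / (k * (1 - X))
V = 66 * 0.55 / (0.9 * (1 - 0.55))
V = 36.3 / (0.9 * 0.45)
V = 36.3 / 0.405
V = 89.63 L


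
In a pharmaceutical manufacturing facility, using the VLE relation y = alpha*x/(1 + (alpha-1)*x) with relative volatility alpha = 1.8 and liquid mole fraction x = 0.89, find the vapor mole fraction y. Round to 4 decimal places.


y = alpha*x / (1 + (alpha-1)*x)
y = 1.8*0.89 / (1 + (1.8-1)*0.89)
y = 1.602 / (1 + 0.712)
y = 1.602 / 1.712
y = 0.9357


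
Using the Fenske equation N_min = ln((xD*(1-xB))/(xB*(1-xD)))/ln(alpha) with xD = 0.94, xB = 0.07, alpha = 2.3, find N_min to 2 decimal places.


N_min = ln((xD*(1-xB))/(xB*(1-xD))) / ln(alpha)
Numerator inside ln: 0.8742 / 0.0042 = 208.142857
ln(208.142857) = 5.338225
ln(alpha) = ln(2.3) = 0.832909
N_min = 5.338225 / 0.832909 = 6.41


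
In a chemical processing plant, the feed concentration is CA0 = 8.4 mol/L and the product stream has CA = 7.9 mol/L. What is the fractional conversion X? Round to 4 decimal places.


X = (CA0 - CA) / CA0
X = (8.4 - 7.9) / 8.4
X = 0.5 / 8.4
X = 0.0595


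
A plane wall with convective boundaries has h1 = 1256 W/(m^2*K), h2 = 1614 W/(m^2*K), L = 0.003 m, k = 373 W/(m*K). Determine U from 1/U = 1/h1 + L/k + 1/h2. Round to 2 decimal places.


1/U = 1/h1 + L/k + 1/h2
1/U = 1/1256 + 0.003/373 + 1/1614
1/U = 0.0007961783 + 8.0429e-06 + 0.0006195787
1/U = 0.0014237999
U = 702.35 W/(m^2*K)


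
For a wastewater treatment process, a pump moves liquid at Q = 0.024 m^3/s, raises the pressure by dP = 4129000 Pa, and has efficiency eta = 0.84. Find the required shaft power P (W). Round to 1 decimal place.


P = Q * dP / eta
P = 0.024 * 4129000 / 0.84
P = 99096.0 / 0.84
P = 117971.4 W


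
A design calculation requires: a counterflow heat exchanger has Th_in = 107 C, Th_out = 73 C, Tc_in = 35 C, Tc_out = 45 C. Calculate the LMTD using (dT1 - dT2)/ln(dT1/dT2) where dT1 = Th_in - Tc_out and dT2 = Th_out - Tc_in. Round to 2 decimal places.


dT1 = Th_in - Tc_out = 107 - 45 = 62
dT2 = Th_out - Tc_in = 73 - 35 = 38
LMTD = (dT1 - dT2) / ln(dT1/dT2)
LMTD = (62 - 38) / ln(62/38)
LMTD = 49.02 K


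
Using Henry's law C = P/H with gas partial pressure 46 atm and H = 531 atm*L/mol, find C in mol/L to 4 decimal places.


C = P / H
C = 46 / 531
C = 0.0866 mol/L


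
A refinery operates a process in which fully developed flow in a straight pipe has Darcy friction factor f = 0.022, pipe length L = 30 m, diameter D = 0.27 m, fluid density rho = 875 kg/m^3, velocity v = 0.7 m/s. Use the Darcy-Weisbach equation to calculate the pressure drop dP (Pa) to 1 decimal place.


dP = f * (L/D) * (rho*v^2/2)
dP = 0.022 * (30/0.27) * (875*0.7^2/2)
L/D = 111.11111111
rho*v^2/2 = 875*0.49/2 = 214.375
dP = 0.022 * 111.11111111 * 214.375
dP = 524.0 Pa


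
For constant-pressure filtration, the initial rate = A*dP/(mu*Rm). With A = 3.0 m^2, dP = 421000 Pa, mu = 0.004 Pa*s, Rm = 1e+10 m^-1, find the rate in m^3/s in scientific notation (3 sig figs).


rate = A * dP / (mu * Rm)
rate = 3.0 * 421000 / (0.004 * 1e+10)
rate = 1263000.0 / 4.000e+07
rate = 3.16e-02 m^3/s


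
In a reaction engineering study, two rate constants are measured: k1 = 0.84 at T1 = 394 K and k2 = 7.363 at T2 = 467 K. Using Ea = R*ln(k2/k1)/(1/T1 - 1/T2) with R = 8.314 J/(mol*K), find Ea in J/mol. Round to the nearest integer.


Ea = R * ln(k2/k1) / (1/T1 - 1/T2)
ln(k2/k1) = ln(7.363/0.84) = 2.1708208
1/T1 - 1/T2 = 1/394 - 1/467 = 0.000396743443
Ea = 8.314 * 2.1708208 / 0.000396743443
Ea = 45491 J/mol


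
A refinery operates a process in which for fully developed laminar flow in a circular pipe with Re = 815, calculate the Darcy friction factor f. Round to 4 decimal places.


f = 64 / Re
f = 64 / 815
f = 0.0785


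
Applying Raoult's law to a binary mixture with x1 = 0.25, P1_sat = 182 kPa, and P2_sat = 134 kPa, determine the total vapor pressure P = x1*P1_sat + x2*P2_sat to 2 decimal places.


P = x1*P1_sat + x2*P2_sat
x2 = 1 - x1 = 1 - 0.25 = 0.75
P = 0.25*182 + 0.75*134
P = 45.5 + 100.5
P = 146.00 kPa


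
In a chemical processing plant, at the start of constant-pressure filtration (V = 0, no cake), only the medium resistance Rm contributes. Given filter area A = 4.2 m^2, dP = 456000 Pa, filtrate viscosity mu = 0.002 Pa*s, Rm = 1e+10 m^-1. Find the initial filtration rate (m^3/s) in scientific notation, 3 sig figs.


rate = A * dP / (mu * Rm)
rate = 4.2 * 456000 / (0.002 * 1e+10)
rate = 1915200.0 / 2.000e+07
rate = 9.58e-02 m^3/s


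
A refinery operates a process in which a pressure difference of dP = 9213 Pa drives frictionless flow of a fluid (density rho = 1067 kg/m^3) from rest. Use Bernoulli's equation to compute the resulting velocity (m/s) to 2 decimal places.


v = sqrt(2*dP/rho)
v = sqrt(2*9213/1067)
v = sqrt(17.268978)
v = 4.16 m/s


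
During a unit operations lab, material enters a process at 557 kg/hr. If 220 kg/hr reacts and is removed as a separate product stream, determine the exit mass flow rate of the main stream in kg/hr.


Steady-state mass balance on the main outlet: F_out = F_in - F_removed
F_out = 557 - 220
F_out = 337 kg/hr


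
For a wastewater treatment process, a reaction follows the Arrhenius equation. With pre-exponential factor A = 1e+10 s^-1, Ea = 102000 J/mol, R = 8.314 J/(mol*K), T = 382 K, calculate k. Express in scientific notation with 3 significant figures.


k = A * exp(-Ea/(R*T))
k = 1e+10 * exp(-102000 / (8.314 * 382))
k = 1e+10 * exp(-32.116395)
k = 1.13e-04


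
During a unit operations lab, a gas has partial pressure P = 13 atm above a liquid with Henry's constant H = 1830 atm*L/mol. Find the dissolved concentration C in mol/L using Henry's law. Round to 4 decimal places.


C = P / H
C = 13 / 1830
C = 0.0071 mol/L


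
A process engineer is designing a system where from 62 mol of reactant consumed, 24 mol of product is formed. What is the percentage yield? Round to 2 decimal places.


Yield = (moles product / moles consumed) * 100%
Yield = (24 / 62) * 100
Yield = 0.3871 * 100
Yield = 38.71%


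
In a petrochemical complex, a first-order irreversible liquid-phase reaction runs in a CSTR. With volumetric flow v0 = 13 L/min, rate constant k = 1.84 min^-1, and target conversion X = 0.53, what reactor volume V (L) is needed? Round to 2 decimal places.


V = v0 * X / (k * (1 - X))
V = 13 * 0.53 / (1.84 * (1 - 0.53))
V = 6.89 / (1.84 * 0.47)
V = 6.89 / 0.8648
V = 7.97 L


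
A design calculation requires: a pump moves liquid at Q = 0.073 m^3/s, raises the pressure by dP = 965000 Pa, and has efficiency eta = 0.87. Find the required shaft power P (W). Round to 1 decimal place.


P = Q * dP / eta
P = 0.073 * 965000 / 0.87
P = 70445.0 / 0.87
P = 80971.3 W


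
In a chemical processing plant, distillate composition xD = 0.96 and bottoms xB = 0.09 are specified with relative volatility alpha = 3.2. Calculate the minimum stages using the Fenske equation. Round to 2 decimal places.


N_min = ln((xD*(1-xB))/(xB*(1-xD))) / ln(alpha)
Numerator inside ln: 0.8736 / 0.0036 = 242.666667
ln(242.666667) = 5.491689
ln(alpha) = ln(3.2) = 1.163151
N_min = 5.491689 / 1.163151 = 4.72


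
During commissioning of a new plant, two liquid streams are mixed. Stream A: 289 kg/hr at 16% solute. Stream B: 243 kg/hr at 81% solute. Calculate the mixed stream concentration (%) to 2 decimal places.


Mass balance on solute: F1*x1 + F2*x2 = F3*x3
F3 = F1 + F2 = 289 + 243 = 532 kg/hr
x3 = (F1*x1 + F2*x2)/F3
x3 = (289*0.16 + 243*0.81) / 532
x3 = 45.69%


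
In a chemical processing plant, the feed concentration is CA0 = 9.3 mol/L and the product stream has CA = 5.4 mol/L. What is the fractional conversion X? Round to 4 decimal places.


X = (CA0 - CA) / CA0
X = (9.3 - 5.4) / 9.3
X = 3.9 / 9.3
X = 0.4194


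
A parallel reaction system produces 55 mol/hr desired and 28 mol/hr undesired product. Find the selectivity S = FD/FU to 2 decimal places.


S = desired product rate / undesired product rate
S = 55 / 28
S = 1.96


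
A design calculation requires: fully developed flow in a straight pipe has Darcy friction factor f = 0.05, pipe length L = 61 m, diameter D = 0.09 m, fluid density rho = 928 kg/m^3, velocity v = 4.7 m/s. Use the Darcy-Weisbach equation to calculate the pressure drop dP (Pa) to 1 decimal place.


dP = f * (L/D) * (rho*v^2/2)
dP = 0.05 * (61/0.09) * (928*4.7^2/2)
L/D = 677.77777778
rho*v^2/2 = 928*22.09/2 = 10249.76
dP = 0.05 * 677.77777778 * 10249.76
dP = 347353.0 Pa


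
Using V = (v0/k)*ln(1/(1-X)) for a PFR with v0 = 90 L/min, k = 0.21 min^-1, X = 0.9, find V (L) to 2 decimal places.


V = (v0/k) * ln(1/(1-X))
V = (90/0.21) * ln(1/(1-0.9))
V = 428.571429 * ln(10.0)
V = 428.571429 * 2.302585
V = 986.82 L


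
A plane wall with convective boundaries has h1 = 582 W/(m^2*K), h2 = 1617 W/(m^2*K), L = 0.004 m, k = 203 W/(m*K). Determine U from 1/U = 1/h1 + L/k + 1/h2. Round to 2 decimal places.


1/U = 1/h1 + L/k + 1/h2
1/U = 1/582 + 0.004/203 + 1/1617
1/U = 0.0017182131 + 1.97044e-05 + 0.0006184292
1/U = 0.0023563467
U = 424.39 W/(m^2*K)


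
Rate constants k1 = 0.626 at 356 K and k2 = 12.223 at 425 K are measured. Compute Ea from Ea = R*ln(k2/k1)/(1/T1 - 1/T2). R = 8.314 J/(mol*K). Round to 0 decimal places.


Ea = R * ln(k2/k1) / (1/T1 - 1/T2)
ln(k2/k1) = ln(12.223/0.626) = 2.9717243
1/T1 - 1/T2 = 1/356 - 1/425 = 0.000456047588
Ea = 8.314 * 2.9717243 / 0.000456047588
Ea = 54176 J/mol


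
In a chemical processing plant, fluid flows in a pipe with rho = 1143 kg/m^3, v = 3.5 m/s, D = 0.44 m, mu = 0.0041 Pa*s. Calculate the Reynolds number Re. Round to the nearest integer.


Re = rho * v * D / mu
Re = 1143 * 3.5 * 0.44 / 0.0041
Re = 1760.22 / 0.0041
Re = 429322


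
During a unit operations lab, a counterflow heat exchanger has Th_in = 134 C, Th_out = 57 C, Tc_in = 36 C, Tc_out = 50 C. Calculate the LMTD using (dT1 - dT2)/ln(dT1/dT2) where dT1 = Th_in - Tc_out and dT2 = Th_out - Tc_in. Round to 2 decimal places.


dT1 = Th_in - Tc_out = 134 - 50 = 84
dT2 = Th_out - Tc_in = 57 - 36 = 21
LMTD = (dT1 - dT2) / ln(dT1/dT2)
LMTD = (84 - 21) / ln(84/21)
LMTD = 45.44 K


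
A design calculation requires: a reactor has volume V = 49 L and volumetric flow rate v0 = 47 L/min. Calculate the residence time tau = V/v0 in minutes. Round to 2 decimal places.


tau = V / v0
tau = 49 / 47
tau = 1.04 min


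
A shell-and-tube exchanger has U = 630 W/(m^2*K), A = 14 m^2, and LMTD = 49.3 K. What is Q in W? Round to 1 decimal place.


Q = U * A * LMTD
Q = 630 * 14 * 49.3
Q = 434826.0 W


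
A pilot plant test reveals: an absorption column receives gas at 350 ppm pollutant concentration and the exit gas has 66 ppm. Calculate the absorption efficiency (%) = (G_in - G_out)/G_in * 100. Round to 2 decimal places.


Efficiency = (G_in - G_out) / G_in * 100%
Efficiency = (350 - 66) / 350 * 100
Efficiency = 284 / 350 * 100
Efficiency = 81.14%


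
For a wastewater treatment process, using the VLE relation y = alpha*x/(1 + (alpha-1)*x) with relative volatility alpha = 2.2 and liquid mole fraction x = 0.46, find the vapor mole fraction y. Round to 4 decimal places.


y = alpha*x / (1 + (alpha-1)*x)
y = 2.2*0.46 / (1 + (2.2-1)*0.46)
y = 1.012 / (1 + 0.552)
y = 1.012 / 1.552
y = 0.6521


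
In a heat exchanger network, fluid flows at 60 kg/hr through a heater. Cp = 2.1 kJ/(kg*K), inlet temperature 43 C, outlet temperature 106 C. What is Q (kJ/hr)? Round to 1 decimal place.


Q = m_dot * Cp * (T2 - T1)
Q = 60 * 2.1 * (106 - 43)
Q = 60 * 2.1 * 63
Q = 7938.0 kJ/hr


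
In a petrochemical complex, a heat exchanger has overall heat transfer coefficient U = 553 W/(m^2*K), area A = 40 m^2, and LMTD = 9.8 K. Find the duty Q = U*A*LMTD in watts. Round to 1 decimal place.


Q = U * A * LMTD
Q = 553 * 40 * 9.8
Q = 216776.0 W


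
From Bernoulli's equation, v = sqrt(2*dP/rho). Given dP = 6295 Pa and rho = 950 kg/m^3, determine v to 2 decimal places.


v = sqrt(2*dP/rho)
v = sqrt(2*6295/950)
v = sqrt(13.252632)
v = 3.64 m/s


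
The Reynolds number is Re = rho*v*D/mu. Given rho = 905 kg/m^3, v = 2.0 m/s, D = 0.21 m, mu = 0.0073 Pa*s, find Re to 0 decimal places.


Re = rho * v * D / mu
Re = 905 * 2.0 * 0.21 / 0.0073
Re = 380.1 / 0.0073
Re = 52068


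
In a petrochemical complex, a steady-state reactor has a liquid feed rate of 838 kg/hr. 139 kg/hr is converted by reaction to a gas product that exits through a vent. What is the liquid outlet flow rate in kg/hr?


Steady-state mass balance on the main outlet: F_out = F_in - F_removed
F_out = 838 - 139
F_out = 699 kg/hr


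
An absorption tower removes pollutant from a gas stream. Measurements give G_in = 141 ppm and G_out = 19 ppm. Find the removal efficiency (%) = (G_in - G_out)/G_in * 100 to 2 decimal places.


Efficiency = (G_in - G_out) / G_in * 100%
Efficiency = (141 - 19) / 141 * 100
Efficiency = 122 / 141 * 100
Efficiency = 86.52%


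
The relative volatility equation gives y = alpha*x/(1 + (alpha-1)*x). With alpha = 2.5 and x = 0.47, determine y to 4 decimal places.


y = alpha*x / (1 + (alpha-1)*x)
y = 2.5*0.47 / (1 + (2.5-1)*0.47)
y = 1.175 / (1 + 0.705)
y = 1.175 / 1.705
y = 0.6891


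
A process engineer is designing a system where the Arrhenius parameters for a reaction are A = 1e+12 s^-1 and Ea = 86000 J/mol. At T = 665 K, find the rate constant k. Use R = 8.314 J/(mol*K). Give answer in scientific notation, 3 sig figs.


k = A * exp(-Ea/(R*T))
k = 1e+12 * exp(-86000 / (8.314 * 665))
k = 1e+12 * exp(-15.554884)
k = 1.76e+05


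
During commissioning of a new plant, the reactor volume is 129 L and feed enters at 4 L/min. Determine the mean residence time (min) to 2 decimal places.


tau = V / v0
tau = 129 / 4
tau = 32.25 min


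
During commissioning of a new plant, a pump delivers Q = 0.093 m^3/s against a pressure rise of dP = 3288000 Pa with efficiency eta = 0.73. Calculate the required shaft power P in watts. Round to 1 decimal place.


P = Q * dP / eta
P = 0.093 * 3288000 / 0.73
P = 305784.0 / 0.73
P = 418882.2 W


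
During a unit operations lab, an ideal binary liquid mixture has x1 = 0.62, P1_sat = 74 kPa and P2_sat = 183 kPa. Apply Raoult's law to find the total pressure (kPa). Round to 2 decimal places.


P = x1*P1_sat + x2*P2_sat
x2 = 1 - x1 = 1 - 0.62 = 0.38
P = 0.62*74 + 0.38*183
P = 45.88 + 69.54
P = 115.42 kPa


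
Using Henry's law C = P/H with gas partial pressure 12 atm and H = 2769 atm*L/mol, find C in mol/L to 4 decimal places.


C = P / H
C = 12 / 2769
C = 0.0043 mol/L


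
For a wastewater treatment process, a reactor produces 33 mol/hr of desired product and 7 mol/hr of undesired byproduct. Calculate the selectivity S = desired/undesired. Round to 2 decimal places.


S = desired product rate / undesired product rate
S = 33 / 7
S = 4.71


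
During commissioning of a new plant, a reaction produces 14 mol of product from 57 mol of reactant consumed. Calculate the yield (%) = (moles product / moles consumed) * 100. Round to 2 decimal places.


Yield = (moles product / moles consumed) * 100%
Yield = (14 / 57) * 100
Yield = 0.2456 * 100
Yield = 24.56%


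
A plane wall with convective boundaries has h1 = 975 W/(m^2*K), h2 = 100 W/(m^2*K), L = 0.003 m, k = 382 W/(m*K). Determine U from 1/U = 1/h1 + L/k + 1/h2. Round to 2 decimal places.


1/U = 1/h1 + L/k + 1/h2
1/U = 1/975 + 0.003/382 + 1/100
1/U = 0.001025641 + 7.8534e-06 + 0.01
1/U = 0.0110334944
U = 90.63 W/(m^2*K)


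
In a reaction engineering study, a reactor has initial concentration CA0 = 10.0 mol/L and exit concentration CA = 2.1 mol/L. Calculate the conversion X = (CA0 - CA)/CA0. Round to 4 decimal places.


X = (CA0 - CA) / CA0
X = (10.0 - 2.1) / 10.0
X = 7.9 / 10.0
X = 0.7900


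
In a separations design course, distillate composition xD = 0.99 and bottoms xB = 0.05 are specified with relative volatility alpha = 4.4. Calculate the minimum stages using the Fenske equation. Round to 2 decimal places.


N_min = ln((xD*(1-xB))/(xB*(1-xD))) / ln(alpha)
Numerator inside ln: 0.9405 / 0.0005 = 1881.0
ln(1881.0) = 7.539559
ln(alpha) = ln(4.4) = 1.481605
N_min = 7.539559 / 1.481605 = 5.09


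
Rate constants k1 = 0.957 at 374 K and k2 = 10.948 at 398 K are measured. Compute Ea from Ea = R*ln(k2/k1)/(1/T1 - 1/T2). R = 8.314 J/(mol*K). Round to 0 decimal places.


Ea = R * ln(k2/k1) / (1/T1 - 1/T2)
ln(k2/k1) = ln(10.948/0.957) = 2.4371087
1/T1 - 1/T2 = 1/374 - 1/398 = 0.000161233977
Ea = 8.314 * 2.4371087 / 0.000161233977
Ea = 125669 J/mol


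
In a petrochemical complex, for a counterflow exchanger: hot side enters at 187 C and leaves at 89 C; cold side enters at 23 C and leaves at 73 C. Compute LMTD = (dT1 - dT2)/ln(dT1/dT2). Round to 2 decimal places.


dT1 = Th_in - Tc_out = 187 - 73 = 114
dT2 = Th_out - Tc_in = 89 - 23 = 66
LMTD = (dT1 - dT2) / ln(dT1/dT2)
LMTD = (114 - 66) / ln(114/66)
LMTD = 87.82 K


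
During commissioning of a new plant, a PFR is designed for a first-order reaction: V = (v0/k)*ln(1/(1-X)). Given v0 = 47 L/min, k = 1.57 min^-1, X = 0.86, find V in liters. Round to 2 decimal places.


V = (v0/k) * ln(1/(1-X))
V = (47/1.57) * ln(1/(1-0.86))
V = 29.936306 * ln(7.142857)
V = 29.936306 * 1.966113
V = 58.86 L


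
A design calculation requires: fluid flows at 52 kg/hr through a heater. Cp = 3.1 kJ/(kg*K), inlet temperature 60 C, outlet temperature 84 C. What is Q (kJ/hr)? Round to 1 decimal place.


Q = m_dot * Cp * (T2 - T1)
Q = 52 * 3.1 * (84 - 60)
Q = 52 * 3.1 * 24
Q = 3868.8 kJ/hr


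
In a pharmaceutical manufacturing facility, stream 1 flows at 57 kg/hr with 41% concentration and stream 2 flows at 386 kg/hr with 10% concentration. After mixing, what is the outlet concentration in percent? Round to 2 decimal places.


Mass balance on solute: F1*x1 + F2*x2 = F3*x3
F3 = F1 + F2 = 57 + 386 = 443 kg/hr
x3 = (F1*x1 + F2*x2)/F3
x3 = (57*0.41 + 386*0.1) / 443
x3 = 13.99%


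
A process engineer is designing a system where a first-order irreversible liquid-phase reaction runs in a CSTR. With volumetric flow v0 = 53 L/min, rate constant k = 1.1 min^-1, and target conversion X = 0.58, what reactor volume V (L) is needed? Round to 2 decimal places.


V = v0 * X / (k * (1 - X))
V = 53 * 0.58 / (1.1 * (1 - 0.58))
V = 30.74 / (1.1 * 0.42)
V = 30.74 / 0.462
V = 66.54 L


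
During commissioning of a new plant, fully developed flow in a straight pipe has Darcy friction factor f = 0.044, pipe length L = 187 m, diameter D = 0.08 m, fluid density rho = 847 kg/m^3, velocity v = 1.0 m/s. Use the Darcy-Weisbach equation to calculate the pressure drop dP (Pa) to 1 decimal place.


dP = f * (L/D) * (rho*v^2/2)
dP = 0.044 * (187/0.08) * (847*1.0^2/2)
L/D = 2337.5
rho*v^2/2 = 847*1.0/2 = 423.5
dP = 0.044 * 2337.5 * 423.5
dP = 43557.0 Pa


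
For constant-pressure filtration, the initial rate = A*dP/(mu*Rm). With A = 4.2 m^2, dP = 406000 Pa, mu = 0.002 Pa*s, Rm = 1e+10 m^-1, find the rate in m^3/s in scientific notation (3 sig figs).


rate = A * dP / (mu * Rm)
rate = 4.2 * 406000 / (0.002 * 1e+10)
rate = 1705200.0 / 2.000e+07
rate = 8.53e-02 m^3/s
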